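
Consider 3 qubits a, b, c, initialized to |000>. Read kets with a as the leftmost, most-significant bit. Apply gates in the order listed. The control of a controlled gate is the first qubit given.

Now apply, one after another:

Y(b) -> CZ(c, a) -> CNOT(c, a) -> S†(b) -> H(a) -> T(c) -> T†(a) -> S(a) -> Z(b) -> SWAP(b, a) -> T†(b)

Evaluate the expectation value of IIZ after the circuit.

The expectation value of IIZ is 1.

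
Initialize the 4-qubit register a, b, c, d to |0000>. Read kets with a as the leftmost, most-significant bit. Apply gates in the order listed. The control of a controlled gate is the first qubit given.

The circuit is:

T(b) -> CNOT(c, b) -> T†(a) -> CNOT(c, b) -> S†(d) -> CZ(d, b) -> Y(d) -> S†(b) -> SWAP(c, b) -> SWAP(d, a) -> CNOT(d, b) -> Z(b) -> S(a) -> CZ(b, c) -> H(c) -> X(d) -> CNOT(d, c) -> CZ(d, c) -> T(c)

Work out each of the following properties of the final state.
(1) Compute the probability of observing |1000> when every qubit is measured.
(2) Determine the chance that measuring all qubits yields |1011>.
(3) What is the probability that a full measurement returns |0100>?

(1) The probability of measuring |1000> is 0.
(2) The probability of measuring |1011> is 1/2.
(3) A full measurement returns |0100> with probability 0.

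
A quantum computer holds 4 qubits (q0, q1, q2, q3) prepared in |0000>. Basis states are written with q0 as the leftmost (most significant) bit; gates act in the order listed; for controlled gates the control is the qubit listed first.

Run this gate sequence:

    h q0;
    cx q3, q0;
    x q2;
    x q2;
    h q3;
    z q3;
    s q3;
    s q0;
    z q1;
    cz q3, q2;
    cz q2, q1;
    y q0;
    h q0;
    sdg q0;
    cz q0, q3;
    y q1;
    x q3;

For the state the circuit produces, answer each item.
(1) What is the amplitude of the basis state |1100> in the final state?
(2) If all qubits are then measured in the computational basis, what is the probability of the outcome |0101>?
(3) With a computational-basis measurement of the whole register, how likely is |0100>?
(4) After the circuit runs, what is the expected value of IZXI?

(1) |1100> carries amplitude sqrt(2)*(1 + I)/4 in the final state.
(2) A full measurement returns |0101> with probability 1/4.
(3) A full measurement returns |0100> with probability 1/4.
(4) The observable IZXI averages to 0.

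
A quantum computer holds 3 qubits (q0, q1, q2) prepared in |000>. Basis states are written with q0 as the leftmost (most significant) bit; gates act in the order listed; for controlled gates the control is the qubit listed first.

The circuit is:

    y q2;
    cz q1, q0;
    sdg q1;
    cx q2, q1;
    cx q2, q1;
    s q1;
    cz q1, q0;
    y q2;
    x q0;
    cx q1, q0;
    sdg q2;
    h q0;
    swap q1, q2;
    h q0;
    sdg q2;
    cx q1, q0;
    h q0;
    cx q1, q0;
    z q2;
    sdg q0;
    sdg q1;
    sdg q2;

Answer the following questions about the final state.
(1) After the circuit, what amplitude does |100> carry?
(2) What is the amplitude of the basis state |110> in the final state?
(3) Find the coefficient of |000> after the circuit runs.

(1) The amplitude on |100> is sqrt(2)*I/2. Key observation: gates 1-8 undo each other exactly, leaving only the rest of the circuit to track.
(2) |110> carries amplitude 0 in the final state.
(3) |000> carries amplitude sqrt(2)/2 in the final state.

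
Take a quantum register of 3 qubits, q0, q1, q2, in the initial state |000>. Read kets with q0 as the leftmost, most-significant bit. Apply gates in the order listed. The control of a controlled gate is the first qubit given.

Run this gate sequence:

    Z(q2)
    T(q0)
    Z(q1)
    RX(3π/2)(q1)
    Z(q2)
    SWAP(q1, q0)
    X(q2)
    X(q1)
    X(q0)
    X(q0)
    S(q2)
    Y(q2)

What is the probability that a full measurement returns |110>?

The probability of measuring |110> is 1/2.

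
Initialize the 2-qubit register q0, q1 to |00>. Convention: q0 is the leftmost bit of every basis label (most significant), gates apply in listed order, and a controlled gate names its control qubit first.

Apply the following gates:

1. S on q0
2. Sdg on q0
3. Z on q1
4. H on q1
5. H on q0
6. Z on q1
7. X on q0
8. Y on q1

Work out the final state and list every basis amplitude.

The final amplitudes are I/2 on |00>, I/2 on |01>, I/2 on |10>, I/2 on |11>.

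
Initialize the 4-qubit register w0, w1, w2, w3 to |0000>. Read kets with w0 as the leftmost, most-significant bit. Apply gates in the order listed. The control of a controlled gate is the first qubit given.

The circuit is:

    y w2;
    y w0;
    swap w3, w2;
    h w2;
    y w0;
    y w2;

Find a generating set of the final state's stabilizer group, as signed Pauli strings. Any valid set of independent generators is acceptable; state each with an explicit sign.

The final state is stabilized by the group generated by -IIXI, +ZIII, +IZII, -IIIZ; other independent generating sets are equally valid.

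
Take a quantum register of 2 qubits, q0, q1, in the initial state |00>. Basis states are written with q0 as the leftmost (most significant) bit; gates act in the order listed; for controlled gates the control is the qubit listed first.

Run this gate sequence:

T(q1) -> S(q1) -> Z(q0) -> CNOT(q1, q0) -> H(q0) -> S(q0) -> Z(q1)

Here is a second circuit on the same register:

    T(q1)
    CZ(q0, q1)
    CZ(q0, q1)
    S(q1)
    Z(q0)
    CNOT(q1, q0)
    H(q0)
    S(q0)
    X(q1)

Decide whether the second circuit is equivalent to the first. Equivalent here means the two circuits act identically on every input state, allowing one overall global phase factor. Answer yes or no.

No — the two circuits implement different unitaries, even allowing a global phase.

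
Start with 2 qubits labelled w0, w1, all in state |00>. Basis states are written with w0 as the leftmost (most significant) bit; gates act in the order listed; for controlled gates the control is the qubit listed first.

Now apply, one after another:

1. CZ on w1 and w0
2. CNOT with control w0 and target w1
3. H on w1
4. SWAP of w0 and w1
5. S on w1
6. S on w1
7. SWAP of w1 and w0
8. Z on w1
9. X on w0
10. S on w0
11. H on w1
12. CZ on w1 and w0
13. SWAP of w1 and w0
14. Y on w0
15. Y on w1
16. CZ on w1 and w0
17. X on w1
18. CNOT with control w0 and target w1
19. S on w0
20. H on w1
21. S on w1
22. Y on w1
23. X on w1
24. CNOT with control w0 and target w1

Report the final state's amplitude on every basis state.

The final amplitudes are -sqrt(2)/2 on |00>, -sqrt(2)*I/2 on |01>, 0 on |10>, 0 on |11>.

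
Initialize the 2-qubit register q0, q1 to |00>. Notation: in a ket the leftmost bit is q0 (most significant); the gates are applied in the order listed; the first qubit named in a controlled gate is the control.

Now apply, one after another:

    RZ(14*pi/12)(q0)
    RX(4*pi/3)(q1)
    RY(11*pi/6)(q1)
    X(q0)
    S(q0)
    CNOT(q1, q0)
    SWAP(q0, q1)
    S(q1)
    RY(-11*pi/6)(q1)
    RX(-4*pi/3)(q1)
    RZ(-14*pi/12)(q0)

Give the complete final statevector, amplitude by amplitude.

The resulting statevector has amplitude -1/8 + sqrt(3)*I/4 on |00>, 1/4 - sqrt(3)*(2 + I)/8 on |01>, -sqrt(3)*exp(5*I*pi/6)/4 - exp(I*pi/3)/8 on |10>, -sqrt(3)*exp(I*pi/3)/4 - exp(I*pi/3)/4 - sqrt(3)*exp(5*I*pi/6)/8 on |11>.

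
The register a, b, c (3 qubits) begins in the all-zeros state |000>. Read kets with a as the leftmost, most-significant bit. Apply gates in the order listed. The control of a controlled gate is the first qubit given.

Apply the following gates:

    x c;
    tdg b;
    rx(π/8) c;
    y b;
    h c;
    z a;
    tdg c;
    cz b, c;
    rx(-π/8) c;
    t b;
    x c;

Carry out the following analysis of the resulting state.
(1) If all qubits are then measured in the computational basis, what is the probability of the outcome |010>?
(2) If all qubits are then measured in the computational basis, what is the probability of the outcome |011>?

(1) Outcome |010> occurs with probability sqrt(2)/8 + 1/4.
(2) A full measurement returns |011> with probability 3/4 - sqrt(2)/8.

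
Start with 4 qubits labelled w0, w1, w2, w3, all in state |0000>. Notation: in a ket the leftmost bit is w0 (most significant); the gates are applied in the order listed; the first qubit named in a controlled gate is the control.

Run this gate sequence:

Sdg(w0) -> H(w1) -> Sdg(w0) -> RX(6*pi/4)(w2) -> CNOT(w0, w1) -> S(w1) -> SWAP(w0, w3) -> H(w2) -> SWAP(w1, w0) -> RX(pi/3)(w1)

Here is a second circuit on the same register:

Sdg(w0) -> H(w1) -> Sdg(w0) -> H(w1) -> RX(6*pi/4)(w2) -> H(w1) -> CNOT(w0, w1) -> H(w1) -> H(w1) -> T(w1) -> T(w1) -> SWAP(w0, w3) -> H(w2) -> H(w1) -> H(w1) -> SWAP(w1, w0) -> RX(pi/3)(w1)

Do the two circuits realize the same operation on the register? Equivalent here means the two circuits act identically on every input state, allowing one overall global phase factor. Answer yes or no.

Yes, they are equivalent — the unitaries differ by at most a global phase.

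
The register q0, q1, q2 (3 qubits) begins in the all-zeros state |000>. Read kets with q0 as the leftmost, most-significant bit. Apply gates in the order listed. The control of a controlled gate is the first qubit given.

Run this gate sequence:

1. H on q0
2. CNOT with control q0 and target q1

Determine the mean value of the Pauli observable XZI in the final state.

The observable XZI averages to 0.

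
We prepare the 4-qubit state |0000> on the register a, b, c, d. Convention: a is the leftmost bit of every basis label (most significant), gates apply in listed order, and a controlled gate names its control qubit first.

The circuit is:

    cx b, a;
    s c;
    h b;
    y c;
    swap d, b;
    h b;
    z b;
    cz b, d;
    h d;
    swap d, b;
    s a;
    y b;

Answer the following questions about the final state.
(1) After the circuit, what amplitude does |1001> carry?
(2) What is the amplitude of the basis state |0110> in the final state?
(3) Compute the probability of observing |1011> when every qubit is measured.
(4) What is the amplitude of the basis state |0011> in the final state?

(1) The amplitude on |1001> is 0.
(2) The amplitude on |0110> is -sqrt(2)/2.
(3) Outcome |1011> occurs with probability 0.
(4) |0011> carries amplitude -sqrt(2)/2 in the final state.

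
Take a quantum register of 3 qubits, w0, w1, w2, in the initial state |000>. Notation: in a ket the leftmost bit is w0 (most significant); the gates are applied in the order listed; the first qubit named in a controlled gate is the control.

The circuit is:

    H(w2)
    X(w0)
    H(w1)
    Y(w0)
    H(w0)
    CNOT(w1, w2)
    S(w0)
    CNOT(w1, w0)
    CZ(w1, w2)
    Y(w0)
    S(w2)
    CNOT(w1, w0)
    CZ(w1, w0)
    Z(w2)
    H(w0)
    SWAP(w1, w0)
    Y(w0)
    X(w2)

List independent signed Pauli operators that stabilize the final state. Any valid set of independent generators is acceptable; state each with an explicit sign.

The final state is stabilized by the group generated by -YZZ, +ZYI, -ZIY; other independent generating sets are equally valid.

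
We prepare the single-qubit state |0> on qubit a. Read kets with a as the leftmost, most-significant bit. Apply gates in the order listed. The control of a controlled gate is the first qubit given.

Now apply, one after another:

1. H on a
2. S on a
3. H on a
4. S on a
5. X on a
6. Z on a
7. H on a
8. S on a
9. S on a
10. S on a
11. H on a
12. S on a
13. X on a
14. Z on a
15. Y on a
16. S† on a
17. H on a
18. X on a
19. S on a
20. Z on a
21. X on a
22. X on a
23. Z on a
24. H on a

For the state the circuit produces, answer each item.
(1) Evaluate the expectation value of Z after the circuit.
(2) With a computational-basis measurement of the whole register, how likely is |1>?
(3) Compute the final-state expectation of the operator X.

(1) The expectation value of Z is 0.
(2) A full measurement returns |1> with probability 1/2.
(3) In the final state, X has expectation 1.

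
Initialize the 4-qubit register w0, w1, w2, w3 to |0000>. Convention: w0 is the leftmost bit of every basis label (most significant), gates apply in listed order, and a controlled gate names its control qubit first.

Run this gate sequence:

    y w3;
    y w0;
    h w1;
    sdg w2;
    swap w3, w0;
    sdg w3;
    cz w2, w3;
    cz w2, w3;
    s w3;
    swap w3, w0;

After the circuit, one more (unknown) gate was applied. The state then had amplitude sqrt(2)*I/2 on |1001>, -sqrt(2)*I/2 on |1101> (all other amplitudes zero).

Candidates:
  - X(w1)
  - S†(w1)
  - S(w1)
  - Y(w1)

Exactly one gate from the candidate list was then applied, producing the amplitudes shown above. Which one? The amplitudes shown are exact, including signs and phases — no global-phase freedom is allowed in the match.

It was Y(w1) that produced the state shown. Key observation: steps 5-10 multiply out to the identity, so the circuit reduces to the remaining gates.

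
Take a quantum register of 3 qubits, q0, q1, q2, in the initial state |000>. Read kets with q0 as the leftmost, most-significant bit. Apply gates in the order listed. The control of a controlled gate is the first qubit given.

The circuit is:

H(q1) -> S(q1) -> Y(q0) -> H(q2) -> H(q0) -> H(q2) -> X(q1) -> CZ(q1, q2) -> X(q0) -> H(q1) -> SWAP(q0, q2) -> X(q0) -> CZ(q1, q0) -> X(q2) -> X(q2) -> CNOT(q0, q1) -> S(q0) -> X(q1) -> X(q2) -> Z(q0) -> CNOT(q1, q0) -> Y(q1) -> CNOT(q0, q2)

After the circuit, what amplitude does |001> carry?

|001> carries amplitude sqrt(2)*(1 + I)/4 in the final state.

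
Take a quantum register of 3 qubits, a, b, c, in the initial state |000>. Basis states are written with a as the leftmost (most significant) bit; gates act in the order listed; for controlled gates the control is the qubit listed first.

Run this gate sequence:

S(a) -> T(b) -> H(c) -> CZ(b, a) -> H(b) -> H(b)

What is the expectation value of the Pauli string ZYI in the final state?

The expectation value of ZYI is 0. Key observation: steps 5-6 multiply out to the identity, so the circuit reduces to the remaining gates.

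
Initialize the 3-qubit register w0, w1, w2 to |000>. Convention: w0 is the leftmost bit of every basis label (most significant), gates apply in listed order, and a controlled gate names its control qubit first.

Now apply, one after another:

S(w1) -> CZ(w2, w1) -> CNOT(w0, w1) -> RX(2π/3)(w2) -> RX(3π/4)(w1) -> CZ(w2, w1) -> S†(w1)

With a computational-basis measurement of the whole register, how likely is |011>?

Outcome |011> occurs with probability 3*sqrt(2)/16 + 3/8.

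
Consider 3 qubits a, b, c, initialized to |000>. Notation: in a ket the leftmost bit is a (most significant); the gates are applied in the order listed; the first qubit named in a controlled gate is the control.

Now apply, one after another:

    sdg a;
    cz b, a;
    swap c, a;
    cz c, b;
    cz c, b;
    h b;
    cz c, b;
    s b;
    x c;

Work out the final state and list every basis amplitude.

After the circuit, the state carries amplitude sqrt(2)/2 on |001>, sqrt(2)*I/2 on |011>, and 0 on every other basis state. Key observation: the block from step 4 through step 5 cancels to the identity and can be dropped.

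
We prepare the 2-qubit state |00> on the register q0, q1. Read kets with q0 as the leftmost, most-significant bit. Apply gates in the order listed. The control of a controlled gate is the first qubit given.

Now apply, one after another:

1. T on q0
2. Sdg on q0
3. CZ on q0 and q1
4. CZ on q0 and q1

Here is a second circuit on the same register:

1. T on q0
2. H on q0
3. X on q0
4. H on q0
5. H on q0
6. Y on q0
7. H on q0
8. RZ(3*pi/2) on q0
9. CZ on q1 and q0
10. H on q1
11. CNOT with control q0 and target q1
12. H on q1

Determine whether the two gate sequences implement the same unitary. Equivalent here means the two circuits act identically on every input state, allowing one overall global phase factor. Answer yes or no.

No: there is an input state on which the two circuits produce genuinely different outputs (not merely differing by a phase).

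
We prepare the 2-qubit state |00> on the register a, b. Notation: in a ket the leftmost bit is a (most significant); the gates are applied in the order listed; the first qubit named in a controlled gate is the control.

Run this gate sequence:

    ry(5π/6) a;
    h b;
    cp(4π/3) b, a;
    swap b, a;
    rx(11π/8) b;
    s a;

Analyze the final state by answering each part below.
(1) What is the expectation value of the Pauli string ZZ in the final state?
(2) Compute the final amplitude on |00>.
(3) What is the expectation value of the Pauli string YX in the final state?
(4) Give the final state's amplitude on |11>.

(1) The observable ZZ averages to -sqrt(3*sqrt(2) + 6)/16.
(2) The final state's coefficient on |00> equals -sqrt(3)*cos(5*pi/16)/4 + cos(5*pi/16)/4 - sqrt(3)*I*sin(5*pi/16)/4 - I*sin(5*pi/16)/4.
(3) The expectation value of YX is 1/8.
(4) The final state's coefficient on |11> equals ((1 - sqrt(3))*exp(2*I*pi/3)*sin(5*pi/16) + I*cos(5*pi/16) + sqrt(3)*I*cos(5*pi/16))*exp(I*pi/3)/4.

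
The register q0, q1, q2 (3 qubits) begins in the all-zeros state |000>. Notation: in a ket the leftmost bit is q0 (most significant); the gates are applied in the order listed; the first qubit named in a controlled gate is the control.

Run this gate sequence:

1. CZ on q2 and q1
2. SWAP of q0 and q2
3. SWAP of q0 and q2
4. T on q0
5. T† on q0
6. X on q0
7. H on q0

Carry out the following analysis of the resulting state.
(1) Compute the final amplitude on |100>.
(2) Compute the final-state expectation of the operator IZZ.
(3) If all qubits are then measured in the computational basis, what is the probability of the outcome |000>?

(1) The final state's coefficient on |100> equals -sqrt(2)/2. Key observation: gates 2-3 undo each other exactly, leaving only the rest of the circuit to track.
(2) In the final state, IZZ has expectation 1.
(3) Outcome |000> occurs with probability 1/2.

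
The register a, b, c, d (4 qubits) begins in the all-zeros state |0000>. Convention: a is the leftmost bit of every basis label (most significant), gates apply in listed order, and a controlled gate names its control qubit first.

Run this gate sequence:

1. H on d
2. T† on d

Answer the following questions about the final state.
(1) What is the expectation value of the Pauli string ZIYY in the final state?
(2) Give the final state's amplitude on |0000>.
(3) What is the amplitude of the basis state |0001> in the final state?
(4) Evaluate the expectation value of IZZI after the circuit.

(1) The observable ZIYY averages to 0.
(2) The amplitude on |0000> is sqrt(2)/2.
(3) |0001> carries amplitude -sqrt(2)*exp(3*I*pi/4)/2 in the final state.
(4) The observable IZZI averages to 1.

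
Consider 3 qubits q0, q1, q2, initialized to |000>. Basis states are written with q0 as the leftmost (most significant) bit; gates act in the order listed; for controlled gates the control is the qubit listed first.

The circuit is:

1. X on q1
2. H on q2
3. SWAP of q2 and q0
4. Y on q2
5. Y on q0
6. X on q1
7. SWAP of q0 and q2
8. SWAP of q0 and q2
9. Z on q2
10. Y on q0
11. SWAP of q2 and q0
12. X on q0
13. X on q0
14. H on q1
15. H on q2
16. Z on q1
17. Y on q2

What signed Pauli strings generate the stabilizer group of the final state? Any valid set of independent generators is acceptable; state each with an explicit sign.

The final state is stabilized by the group generated by -IXI, -ZII, -IIZ; other independent generating sets are equally valid.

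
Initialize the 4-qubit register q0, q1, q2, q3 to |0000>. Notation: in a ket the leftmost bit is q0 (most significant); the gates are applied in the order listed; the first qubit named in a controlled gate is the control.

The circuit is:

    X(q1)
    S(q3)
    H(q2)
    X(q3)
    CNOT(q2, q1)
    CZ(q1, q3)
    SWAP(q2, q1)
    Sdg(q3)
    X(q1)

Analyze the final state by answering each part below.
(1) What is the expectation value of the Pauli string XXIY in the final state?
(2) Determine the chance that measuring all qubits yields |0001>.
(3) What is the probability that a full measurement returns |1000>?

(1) The expectation value of XXIY is 0.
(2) Outcome |0001> occurs with probability 1/2.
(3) The probability of measuring |1000> is 0.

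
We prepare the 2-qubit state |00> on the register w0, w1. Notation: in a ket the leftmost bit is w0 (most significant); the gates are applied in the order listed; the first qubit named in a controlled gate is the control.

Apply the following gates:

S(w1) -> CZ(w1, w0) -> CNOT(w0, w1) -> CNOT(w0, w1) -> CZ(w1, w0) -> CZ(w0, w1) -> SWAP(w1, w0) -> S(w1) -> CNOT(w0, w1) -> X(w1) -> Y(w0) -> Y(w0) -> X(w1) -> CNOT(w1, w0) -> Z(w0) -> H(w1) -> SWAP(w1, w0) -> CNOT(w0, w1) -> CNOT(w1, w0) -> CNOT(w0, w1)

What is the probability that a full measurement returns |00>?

A full measurement returns |00> with probability 1/2. Key observation: the block from step 10 through step 13 cancels to the identity and can be dropped.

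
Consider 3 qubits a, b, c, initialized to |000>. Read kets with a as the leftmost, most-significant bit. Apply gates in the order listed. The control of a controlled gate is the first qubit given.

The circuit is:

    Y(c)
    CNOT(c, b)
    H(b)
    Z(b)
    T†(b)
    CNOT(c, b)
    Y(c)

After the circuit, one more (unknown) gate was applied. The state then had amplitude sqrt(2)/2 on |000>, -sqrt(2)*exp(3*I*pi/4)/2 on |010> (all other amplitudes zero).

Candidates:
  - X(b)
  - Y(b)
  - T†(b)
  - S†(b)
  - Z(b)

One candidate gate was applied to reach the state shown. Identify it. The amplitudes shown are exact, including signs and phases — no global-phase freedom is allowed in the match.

It was X(b) that produced the state shown.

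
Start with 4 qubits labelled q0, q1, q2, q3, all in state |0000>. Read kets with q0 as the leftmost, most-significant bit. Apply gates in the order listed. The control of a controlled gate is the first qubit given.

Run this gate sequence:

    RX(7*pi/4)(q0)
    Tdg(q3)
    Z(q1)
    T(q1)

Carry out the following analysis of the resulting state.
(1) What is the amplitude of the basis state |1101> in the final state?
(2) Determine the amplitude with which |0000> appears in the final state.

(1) The amplitude on |1101> is 0.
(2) The amplitude on |0000> is -sqrt(sqrt(2) + 2)/2.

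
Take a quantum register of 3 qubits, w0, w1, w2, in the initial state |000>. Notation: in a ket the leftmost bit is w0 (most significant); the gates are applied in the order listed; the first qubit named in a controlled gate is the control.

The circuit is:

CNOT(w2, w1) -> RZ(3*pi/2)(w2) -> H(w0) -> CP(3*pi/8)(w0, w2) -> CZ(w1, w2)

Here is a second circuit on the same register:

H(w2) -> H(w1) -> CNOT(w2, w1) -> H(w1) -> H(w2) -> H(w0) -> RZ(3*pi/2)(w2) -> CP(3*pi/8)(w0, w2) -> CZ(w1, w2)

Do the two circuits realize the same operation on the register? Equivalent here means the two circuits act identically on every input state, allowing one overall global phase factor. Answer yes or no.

No, they are not equivalent — no single phase factor reconciles the two unitaries.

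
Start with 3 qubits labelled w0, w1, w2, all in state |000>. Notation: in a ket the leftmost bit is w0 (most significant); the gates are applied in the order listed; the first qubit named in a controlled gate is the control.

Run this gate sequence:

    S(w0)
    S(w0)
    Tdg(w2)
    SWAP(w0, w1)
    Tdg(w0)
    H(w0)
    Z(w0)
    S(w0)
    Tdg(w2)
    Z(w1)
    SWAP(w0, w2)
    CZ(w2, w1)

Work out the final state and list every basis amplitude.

After the circuit, the state carries amplitude sqrt(2)/2 on |000>, -sqrt(2)*I/2 on |001>, and 0 on every other basis state.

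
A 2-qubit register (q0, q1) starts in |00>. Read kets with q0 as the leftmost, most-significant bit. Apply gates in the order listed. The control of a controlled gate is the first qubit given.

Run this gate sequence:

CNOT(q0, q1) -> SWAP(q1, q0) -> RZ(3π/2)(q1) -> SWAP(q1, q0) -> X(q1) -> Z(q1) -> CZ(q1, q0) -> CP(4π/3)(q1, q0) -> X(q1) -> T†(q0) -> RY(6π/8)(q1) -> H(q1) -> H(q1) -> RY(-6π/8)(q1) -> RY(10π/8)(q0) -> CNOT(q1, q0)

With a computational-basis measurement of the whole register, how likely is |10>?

A full measurement returns |10> with probability sqrt(2)/4 + 1/2.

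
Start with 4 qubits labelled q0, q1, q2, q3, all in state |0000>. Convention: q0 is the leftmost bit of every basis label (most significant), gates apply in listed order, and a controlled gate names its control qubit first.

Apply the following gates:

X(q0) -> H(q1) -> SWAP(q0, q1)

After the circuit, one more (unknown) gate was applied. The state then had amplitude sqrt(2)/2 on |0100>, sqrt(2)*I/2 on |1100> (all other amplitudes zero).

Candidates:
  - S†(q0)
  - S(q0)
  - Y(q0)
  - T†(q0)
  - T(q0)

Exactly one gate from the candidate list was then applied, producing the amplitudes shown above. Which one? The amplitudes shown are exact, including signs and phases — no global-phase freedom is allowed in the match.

It was S(q0) that produced the state shown.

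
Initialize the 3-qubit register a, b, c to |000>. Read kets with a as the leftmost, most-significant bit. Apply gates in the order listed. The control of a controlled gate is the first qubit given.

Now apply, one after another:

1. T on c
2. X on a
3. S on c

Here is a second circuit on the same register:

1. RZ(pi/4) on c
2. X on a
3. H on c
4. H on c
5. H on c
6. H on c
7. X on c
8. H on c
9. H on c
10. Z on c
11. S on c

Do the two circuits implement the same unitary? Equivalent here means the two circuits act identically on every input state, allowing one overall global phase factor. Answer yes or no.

No, they are not equivalent — no single phase factor reconciles the two unitaries.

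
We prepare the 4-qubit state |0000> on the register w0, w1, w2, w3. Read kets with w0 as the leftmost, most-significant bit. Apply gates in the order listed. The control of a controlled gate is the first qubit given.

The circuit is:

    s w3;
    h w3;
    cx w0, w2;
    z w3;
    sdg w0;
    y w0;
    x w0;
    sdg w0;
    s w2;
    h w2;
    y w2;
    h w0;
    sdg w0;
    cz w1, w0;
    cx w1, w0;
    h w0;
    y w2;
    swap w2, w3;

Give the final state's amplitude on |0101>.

The amplitude on |0101> is 0.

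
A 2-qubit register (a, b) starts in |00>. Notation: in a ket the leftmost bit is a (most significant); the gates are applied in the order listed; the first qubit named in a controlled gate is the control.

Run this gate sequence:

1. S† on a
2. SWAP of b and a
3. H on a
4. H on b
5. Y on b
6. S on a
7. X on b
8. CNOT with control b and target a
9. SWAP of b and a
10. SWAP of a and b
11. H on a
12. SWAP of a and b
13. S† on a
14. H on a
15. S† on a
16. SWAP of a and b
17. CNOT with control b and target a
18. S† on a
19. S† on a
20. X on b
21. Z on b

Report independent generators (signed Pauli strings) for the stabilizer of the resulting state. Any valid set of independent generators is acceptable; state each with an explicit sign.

The final state is stabilized by the group generated by -XZ, +ZX; other independent generating sets are equally valid.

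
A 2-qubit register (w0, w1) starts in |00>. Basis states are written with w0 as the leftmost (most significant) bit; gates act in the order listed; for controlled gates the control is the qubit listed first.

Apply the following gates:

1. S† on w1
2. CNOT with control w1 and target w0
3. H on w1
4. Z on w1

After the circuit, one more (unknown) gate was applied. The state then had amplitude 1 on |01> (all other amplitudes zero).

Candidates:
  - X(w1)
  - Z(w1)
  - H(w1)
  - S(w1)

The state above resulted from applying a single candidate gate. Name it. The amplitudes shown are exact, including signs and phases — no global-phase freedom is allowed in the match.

The unique candidate consistent with the amplitudes is H(w1).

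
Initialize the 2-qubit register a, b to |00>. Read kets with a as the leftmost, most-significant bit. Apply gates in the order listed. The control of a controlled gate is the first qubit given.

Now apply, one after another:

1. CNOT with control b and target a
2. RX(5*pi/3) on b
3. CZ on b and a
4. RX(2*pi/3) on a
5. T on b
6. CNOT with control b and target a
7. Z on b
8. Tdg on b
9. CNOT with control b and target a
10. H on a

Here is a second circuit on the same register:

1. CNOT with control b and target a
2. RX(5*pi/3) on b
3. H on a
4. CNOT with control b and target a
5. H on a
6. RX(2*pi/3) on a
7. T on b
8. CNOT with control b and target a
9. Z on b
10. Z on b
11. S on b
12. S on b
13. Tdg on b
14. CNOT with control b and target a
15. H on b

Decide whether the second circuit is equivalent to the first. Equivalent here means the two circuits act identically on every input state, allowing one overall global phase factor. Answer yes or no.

No, they are not equivalent — no single phase factor reconciles the two unitaries.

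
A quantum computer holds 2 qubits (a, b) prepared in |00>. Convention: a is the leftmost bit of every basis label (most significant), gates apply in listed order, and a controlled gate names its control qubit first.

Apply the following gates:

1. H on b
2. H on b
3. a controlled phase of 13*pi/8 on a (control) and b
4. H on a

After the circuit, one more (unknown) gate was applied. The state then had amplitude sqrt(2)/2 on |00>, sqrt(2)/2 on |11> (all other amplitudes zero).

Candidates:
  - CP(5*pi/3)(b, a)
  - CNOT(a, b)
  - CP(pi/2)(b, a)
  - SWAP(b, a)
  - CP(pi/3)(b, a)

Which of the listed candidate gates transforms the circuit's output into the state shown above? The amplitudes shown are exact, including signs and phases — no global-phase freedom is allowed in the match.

It was CNOT(a, b) that produced the state shown.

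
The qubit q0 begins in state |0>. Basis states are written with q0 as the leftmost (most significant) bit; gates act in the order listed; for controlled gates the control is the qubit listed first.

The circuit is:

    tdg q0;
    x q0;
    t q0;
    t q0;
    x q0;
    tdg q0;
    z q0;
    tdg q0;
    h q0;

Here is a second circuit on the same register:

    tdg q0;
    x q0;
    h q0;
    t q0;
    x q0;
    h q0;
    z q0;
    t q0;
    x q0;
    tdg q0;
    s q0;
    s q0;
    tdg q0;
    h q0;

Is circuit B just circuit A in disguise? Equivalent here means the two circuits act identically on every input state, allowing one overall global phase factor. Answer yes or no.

No — the two circuits implement different unitaries, even allowing a global phase.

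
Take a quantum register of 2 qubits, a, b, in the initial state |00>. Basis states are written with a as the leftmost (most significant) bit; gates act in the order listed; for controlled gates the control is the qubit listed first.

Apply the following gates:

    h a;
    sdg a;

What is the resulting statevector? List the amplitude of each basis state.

The resulting statevector has amplitude sqrt(2)/2 on |00>, 0 on |01>, -sqrt(2)*I/2 on |10>, 0 on |11>.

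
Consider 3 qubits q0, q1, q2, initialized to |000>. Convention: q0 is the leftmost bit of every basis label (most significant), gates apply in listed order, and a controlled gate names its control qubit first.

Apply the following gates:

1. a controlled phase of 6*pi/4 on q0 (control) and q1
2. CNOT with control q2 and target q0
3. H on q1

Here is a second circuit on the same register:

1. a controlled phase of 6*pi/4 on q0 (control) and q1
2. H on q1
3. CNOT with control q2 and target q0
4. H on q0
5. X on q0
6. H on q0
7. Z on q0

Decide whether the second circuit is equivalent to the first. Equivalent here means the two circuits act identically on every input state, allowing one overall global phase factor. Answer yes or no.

Yes: on every input state the two circuits agree up to one overall phase factor.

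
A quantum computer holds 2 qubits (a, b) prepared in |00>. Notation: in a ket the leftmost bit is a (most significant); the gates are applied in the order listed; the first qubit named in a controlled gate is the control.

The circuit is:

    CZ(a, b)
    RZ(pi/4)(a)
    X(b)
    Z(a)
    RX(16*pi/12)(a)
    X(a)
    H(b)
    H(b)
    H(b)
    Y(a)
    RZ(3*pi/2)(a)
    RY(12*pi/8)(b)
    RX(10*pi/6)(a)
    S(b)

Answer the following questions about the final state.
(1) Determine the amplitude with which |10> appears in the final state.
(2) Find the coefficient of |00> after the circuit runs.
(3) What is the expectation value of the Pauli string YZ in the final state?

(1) |10> carries amplitude 0 in the final state. Key observation: gates 8-9 undo each other exactly, leaving only the rest of the circuit to track.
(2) The final state's coefficient on |00> equals 0.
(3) The expectation value of YZ is sqrt(3)/4.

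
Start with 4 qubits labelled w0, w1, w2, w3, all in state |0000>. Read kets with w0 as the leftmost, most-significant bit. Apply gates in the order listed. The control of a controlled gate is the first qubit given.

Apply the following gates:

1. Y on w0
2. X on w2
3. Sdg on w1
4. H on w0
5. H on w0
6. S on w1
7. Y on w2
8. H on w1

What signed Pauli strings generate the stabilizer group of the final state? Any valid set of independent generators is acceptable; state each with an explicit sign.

The stabilizer group can be generated by +IXII, -ZIII, +IIZI, +IIIZ, among other valid generating sets.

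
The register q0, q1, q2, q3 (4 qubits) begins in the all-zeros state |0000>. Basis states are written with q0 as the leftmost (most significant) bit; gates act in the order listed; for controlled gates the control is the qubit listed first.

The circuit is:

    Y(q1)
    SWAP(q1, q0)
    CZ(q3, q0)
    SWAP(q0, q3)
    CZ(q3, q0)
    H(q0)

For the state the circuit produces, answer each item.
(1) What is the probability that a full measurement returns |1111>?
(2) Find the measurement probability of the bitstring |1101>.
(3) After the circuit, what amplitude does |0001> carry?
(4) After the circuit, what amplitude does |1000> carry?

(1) A full measurement returns |1111> with probability 0.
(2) A full measurement returns |1101> with probability 0.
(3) |0001> carries amplitude sqrt(2)*I/2 in the final state.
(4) |1000> carries amplitude 0 in the final state.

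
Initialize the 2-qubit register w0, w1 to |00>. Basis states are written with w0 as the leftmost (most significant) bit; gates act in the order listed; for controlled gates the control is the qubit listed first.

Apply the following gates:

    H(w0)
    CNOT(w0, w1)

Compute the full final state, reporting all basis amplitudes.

The resulting statevector has amplitude sqrt(2)/2 on |00>, 0 on |01>, 0 on |10>, sqrt(2)/2 on |11>.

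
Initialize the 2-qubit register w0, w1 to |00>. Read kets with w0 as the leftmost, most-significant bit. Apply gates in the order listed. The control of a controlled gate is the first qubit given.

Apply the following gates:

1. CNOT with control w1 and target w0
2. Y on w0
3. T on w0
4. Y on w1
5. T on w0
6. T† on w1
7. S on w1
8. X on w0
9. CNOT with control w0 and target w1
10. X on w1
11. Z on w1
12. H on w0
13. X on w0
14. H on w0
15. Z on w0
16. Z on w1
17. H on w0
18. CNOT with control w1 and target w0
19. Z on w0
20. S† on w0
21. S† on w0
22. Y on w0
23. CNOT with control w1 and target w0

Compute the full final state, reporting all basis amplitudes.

The resulting statevector has amplitude -sqrt(2)*exp(I*pi/4)/2 on |00>, 0 on |01>, sqrt(2)*exp(I*pi/4)/2 on |10>, 0 on |11>. Key observation: steps 12-15 multiply out to the identity, so the circuit reduces to the remaining gates.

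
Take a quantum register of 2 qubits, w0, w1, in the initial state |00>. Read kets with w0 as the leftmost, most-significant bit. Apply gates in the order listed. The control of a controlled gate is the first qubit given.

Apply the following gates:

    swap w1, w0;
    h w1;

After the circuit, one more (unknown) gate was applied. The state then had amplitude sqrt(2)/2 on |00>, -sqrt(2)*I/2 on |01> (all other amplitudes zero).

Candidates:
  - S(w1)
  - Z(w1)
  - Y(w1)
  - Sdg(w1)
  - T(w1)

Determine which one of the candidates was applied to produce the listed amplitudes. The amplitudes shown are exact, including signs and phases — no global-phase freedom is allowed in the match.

The applied gate was Sdg(w1).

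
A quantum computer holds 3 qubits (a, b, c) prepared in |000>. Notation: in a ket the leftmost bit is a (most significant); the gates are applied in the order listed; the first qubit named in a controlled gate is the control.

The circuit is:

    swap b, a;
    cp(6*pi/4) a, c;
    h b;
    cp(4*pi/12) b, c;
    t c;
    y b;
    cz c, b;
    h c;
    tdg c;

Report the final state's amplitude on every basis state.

After the circuit, the state carries amplitude -I/2 on |000>, -exp(I*pi/4)/2 on |001>, I/2 on |010>, exp(I*pi/4)/2 on |011>, 0 on |100>, 0 on |101>, 0 on |110>, 0 on |111>.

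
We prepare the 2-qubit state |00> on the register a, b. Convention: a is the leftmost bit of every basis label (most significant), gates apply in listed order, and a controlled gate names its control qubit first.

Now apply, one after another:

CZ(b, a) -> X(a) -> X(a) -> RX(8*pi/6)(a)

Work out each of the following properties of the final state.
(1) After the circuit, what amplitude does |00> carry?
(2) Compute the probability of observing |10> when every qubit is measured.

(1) The amplitude on |00> is -1/2. Key observation: steps 2-3 multiply out to the identity, so the circuit reduces to the remaining gates.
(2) Outcome |10> occurs with probability 3/4.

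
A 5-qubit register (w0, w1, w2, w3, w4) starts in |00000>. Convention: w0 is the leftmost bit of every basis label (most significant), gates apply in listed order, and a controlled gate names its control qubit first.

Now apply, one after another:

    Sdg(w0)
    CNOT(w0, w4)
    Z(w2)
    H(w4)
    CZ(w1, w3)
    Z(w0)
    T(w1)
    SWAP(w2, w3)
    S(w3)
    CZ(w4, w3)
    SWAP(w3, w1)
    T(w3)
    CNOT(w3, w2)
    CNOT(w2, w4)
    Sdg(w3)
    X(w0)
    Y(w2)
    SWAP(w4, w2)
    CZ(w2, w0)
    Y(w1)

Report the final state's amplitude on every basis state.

The resulting statevector has amplitude -sqrt(2)/2 on |11001>, sqrt(2)/2 on |11101>, and 0 on every other basis state.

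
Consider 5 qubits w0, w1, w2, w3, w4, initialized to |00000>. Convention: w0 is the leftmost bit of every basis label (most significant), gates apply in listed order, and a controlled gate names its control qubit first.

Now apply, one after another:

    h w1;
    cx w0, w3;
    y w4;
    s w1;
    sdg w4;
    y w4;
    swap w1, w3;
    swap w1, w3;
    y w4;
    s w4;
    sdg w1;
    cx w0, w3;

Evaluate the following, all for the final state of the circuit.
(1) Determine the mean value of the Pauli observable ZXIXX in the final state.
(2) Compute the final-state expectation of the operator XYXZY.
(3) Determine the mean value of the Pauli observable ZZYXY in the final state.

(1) The expectation value of ZXIXX is 0. Key observation: steps 4-11 multiply out to the identity, so the circuit reduces to the remaining gates.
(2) In the final state, XYXZY has expectation 0.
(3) The expectation value of ZZYXY is 0.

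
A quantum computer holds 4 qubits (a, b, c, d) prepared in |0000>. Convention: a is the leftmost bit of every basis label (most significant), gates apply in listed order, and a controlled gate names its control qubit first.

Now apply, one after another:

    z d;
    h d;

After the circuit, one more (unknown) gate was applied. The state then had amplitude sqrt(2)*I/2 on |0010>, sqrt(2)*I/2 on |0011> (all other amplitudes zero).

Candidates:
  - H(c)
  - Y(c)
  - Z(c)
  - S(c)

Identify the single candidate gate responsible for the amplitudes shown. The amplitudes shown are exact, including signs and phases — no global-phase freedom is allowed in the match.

The applied gate was Y(c).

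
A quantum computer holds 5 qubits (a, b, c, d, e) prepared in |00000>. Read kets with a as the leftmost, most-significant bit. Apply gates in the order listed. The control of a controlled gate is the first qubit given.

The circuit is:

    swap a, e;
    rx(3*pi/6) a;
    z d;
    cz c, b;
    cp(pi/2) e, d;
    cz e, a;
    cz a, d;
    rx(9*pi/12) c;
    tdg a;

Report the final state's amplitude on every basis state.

The resulting statevector has amplitude sqrt(4 - 2*sqrt(2))/4 on |00000>, -I*sqrt(2*sqrt(2) + 4)/4 on |00100>, -sqrt(4 - 2*sqrt(2))*exp(I*pi/4)/4 on |10000>, sqrt(2*sqrt(2) + 4)*exp(3*I*pi/4)/4 on |10100>, and 0 on every other basis state.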